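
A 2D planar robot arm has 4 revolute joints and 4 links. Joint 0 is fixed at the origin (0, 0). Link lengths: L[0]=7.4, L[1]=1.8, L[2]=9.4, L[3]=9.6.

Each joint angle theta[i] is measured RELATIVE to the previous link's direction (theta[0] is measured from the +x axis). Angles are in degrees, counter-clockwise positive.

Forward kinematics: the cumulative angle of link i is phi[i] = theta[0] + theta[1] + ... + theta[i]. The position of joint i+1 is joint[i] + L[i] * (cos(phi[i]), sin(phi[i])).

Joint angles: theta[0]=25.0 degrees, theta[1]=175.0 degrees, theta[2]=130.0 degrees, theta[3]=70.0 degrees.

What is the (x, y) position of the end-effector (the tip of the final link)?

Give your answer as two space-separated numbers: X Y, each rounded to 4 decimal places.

Answer: 20.5099 3.9825

Derivation:
joint[0] = (0.0000, 0.0000)  (base)
link 0: phi[0] = 25 = 25 deg
  cos(25 deg) = 0.9063, sin(25 deg) = 0.4226
  joint[1] = (0.0000, 0.0000) + 7.4 * (0.9063, 0.4226) = (0.0000 + 6.7067, 0.0000 + 3.1274) = (6.7067, 3.1274)
link 1: phi[1] = 25 + 175 = 200 deg
  cos(200 deg) = -0.9397, sin(200 deg) = -0.3420
  joint[2] = (6.7067, 3.1274) + 1.8 * (-0.9397, -0.3420) = (6.7067 + -1.6914, 3.1274 + -0.6156) = (5.0152, 2.5117)
link 2: phi[2] = 25 + 175 + 130 = 330 deg
  cos(330 deg) = 0.8660, sin(330 deg) = -0.5000
  joint[3] = (5.0152, 2.5117) + 9.4 * (0.8660, -0.5000) = (5.0152 + 8.1406, 2.5117 + -4.7000) = (13.1559, -2.1883)
link 3: phi[3] = 25 + 175 + 130 + 70 = 400 deg
  cos(400 deg) = 0.7660, sin(400 deg) = 0.6428
  joint[4] = (13.1559, -2.1883) + 9.6 * (0.7660, 0.6428) = (13.1559 + 7.3540, -2.1883 + 6.1708) = (20.5099, 3.9825)
End effector: (20.5099, 3.9825)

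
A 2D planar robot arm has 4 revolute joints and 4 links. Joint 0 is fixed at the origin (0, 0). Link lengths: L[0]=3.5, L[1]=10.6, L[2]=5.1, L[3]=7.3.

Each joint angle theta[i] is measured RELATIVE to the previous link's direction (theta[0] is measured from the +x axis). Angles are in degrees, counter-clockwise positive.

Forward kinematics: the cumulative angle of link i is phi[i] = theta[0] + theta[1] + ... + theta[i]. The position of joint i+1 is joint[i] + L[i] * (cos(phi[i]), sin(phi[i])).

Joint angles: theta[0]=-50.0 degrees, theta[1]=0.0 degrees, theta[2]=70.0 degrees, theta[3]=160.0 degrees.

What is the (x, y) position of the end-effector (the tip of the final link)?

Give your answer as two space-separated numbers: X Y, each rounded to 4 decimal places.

joint[0] = (0.0000, 0.0000)  (base)
link 0: phi[0] = -50 = -50 deg
  cos(-50 deg) = 0.6428, sin(-50 deg) = -0.7660
  joint[1] = (0.0000, 0.0000) + 3.5 * (0.6428, -0.7660) = (0.0000 + 2.2498, 0.0000 + -2.6812) = (2.2498, -2.6812)
link 1: phi[1] = -50 + 0 = -50 deg
  cos(-50 deg) = 0.6428, sin(-50 deg) = -0.7660
  joint[2] = (2.2498, -2.6812) + 10.6 * (0.6428, -0.7660) = (2.2498 + 6.8135, -2.6812 + -8.1201) = (9.0633, -10.8012)
link 2: phi[2] = -50 + 0 + 70 = 20 deg
  cos(20 deg) = 0.9397, sin(20 deg) = 0.3420
  joint[3] = (9.0633, -10.8012) + 5.1 * (0.9397, 0.3420) = (9.0633 + 4.7924, -10.8012 + 1.7443) = (13.8557, -9.0569)
link 3: phi[3] = -50 + 0 + 70 + 160 = 180 deg
  cos(180 deg) = -1.0000, sin(180 deg) = 0.0000
  joint[4] = (13.8557, -9.0569) + 7.3 * (-1.0000, 0.0000) = (13.8557 + -7.3000, -9.0569 + 0.0000) = (6.5557, -9.0569)
End effector: (6.5557, -9.0569)

Answer: 6.5557 -9.0569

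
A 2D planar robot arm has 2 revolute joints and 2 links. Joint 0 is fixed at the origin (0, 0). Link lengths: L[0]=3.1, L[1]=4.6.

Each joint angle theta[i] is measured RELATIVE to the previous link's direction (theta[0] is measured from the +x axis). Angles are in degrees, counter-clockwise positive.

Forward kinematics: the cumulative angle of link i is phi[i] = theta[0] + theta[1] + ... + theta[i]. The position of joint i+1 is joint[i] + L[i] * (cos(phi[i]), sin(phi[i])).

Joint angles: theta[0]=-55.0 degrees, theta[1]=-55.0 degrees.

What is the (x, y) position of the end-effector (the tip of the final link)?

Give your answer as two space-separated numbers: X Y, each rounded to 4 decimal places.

Answer: 0.2048 -6.8620

Derivation:
joint[0] = (0.0000, 0.0000)  (base)
link 0: phi[0] = -55 = -55 deg
  cos(-55 deg) = 0.5736, sin(-55 deg) = -0.8192
  joint[1] = (0.0000, 0.0000) + 3.1 * (0.5736, -0.8192) = (0.0000 + 1.7781, 0.0000 + -2.5394) = (1.7781, -2.5394)
link 1: phi[1] = -55 + -55 = -110 deg
  cos(-110 deg) = -0.3420, sin(-110 deg) = -0.9397
  joint[2] = (1.7781, -2.5394) + 4.6 * (-0.3420, -0.9397) = (1.7781 + -1.5733, -2.5394 + -4.3226) = (0.2048, -6.8620)
End effector: (0.2048, -6.8620)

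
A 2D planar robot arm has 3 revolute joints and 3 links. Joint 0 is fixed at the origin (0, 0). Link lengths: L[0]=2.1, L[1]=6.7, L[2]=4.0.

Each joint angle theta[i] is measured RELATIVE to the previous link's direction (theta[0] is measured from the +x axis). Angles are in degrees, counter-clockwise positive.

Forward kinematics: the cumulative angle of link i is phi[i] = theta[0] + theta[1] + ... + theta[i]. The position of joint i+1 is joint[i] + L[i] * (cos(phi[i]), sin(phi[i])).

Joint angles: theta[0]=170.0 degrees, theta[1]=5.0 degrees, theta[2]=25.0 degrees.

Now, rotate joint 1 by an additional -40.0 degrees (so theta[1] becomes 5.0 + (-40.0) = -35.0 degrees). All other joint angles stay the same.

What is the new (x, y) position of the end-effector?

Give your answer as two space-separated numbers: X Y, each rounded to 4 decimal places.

joint[0] = (0.0000, 0.0000)  (base)
link 0: phi[0] = 170 = 170 deg
  cos(170 deg) = -0.9848, sin(170 deg) = 0.1736
  joint[1] = (0.0000, 0.0000) + 2.1 * (-0.9848, 0.1736) = (0.0000 + -2.0681, 0.0000 + 0.3647) = (-2.0681, 0.3647)
link 1: phi[1] = 170 + -35 = 135 deg
  cos(135 deg) = -0.7071, sin(135 deg) = 0.7071
  joint[2] = (-2.0681, 0.3647) + 6.7 * (-0.7071, 0.7071) = (-2.0681 + -4.7376, 0.3647 + 4.7376) = (-6.8057, 5.1023)
link 2: phi[2] = 170 + -35 + 25 = 160 deg
  cos(160 deg) = -0.9397, sin(160 deg) = 0.3420
  joint[3] = (-6.8057, 5.1023) + 4 * (-0.9397, 0.3420) = (-6.8057 + -3.7588, 5.1023 + 1.3681) = (-10.5645, 6.4704)
End effector: (-10.5645, 6.4704)

Answer: -10.5645 6.4704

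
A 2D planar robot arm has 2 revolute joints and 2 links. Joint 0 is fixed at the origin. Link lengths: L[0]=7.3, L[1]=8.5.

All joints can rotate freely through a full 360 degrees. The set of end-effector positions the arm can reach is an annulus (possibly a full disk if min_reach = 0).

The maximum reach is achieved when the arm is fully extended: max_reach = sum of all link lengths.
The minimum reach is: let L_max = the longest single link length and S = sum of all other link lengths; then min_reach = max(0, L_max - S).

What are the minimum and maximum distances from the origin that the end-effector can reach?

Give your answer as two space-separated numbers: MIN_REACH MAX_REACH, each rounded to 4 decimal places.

Link lengths: [7.3, 8.5]
max_reach = 7.3 + 8.5 = 15.8
L_max = max([7.3, 8.5]) = 8.5
S (sum of others) = 15.8 - 8.5 = 7.3
min_reach = max(0, 8.5 - 7.3) = max(0, 1.2) = 1.2

Answer: 1.2000 15.8000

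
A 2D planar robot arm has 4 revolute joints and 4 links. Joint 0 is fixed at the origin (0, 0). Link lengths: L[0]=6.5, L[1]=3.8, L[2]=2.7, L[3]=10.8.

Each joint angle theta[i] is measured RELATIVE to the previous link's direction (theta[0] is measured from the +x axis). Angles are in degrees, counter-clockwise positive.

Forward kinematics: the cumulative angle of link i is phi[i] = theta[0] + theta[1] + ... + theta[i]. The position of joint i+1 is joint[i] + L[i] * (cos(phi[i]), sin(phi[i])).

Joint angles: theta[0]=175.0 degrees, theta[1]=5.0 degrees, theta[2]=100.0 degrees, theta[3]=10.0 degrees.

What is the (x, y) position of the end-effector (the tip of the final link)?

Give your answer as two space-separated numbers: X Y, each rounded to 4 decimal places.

joint[0] = (0.0000, 0.0000)  (base)
link 0: phi[0] = 175 = 175 deg
  cos(175 deg) = -0.9962, sin(175 deg) = 0.0872
  joint[1] = (0.0000, 0.0000) + 6.5 * (-0.9962, 0.0872) = (0.0000 + -6.4753, 0.0000 + 0.5665) = (-6.4753, 0.5665)
link 1: phi[1] = 175 + 5 = 180 deg
  cos(180 deg) = -1.0000, sin(180 deg) = 0.0000
  joint[2] = (-6.4753, 0.5665) + 3.8 * (-1.0000, 0.0000) = (-6.4753 + -3.8000, 0.5665 + 0.0000) = (-10.2753, 0.5665)
link 2: phi[2] = 175 + 5 + 100 = 280 deg
  cos(280 deg) = 0.1736, sin(280 deg) = -0.9848
  joint[3] = (-10.2753, 0.5665) + 2.7 * (0.1736, -0.9848) = (-10.2753 + 0.4689, 0.5665 + -2.6590) = (-9.8064, -2.0925)
link 3: phi[3] = 175 + 5 + 100 + 10 = 290 deg
  cos(290 deg) = 0.3420, sin(290 deg) = -0.9397
  joint[4] = (-9.8064, -2.0925) + 10.8 * (0.3420, -0.9397) = (-9.8064 + 3.6938, -2.0925 + -10.1487) = (-6.1126, -12.2411)
End effector: (-6.1126, -12.2411)

Answer: -6.1126 -12.2411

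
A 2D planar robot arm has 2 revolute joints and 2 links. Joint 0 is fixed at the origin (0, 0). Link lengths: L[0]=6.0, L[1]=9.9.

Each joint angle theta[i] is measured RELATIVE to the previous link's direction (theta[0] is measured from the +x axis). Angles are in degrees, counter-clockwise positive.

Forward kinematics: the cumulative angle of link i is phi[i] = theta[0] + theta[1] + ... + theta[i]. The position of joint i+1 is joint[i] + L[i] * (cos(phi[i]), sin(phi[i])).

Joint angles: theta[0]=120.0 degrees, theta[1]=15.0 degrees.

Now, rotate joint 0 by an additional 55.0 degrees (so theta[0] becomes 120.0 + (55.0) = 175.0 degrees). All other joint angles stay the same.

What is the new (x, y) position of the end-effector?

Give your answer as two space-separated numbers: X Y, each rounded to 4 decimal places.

joint[0] = (0.0000, 0.0000)  (base)
link 0: phi[0] = 175 = 175 deg
  cos(175 deg) = -0.9962, sin(175 deg) = 0.0872
  joint[1] = (0.0000, 0.0000) + 6 * (-0.9962, 0.0872) = (0.0000 + -5.9772, 0.0000 + 0.5229) = (-5.9772, 0.5229)
link 1: phi[1] = 175 + 15 = 190 deg
  cos(190 deg) = -0.9848, sin(190 deg) = -0.1736
  joint[2] = (-5.9772, 0.5229) + 9.9 * (-0.9848, -0.1736) = (-5.9772 + -9.7496, 0.5229 + -1.7191) = (-15.7268, -1.1962)
End effector: (-15.7268, -1.1962)

Answer: -15.7268 -1.1962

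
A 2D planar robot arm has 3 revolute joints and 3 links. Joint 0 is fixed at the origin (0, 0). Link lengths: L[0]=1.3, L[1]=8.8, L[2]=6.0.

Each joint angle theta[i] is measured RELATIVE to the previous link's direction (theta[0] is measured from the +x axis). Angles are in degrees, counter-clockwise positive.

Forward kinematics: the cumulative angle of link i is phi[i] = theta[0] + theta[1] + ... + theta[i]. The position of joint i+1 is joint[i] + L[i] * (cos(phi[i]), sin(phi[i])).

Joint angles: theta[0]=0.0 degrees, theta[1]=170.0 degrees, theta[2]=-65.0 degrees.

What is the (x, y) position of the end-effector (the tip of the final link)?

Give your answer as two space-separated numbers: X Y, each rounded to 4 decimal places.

Answer: -8.9192 7.3237

Derivation:
joint[0] = (0.0000, 0.0000)  (base)
link 0: phi[0] = 0 = 0 deg
  cos(0 deg) = 1.0000, sin(0 deg) = 0.0000
  joint[1] = (0.0000, 0.0000) + 1.3 * (1.0000, 0.0000) = (0.0000 + 1.3000, 0.0000 + 0.0000) = (1.3000, 0.0000)
link 1: phi[1] = 0 + 170 = 170 deg
  cos(170 deg) = -0.9848, sin(170 deg) = 0.1736
  joint[2] = (1.3000, 0.0000) + 8.8 * (-0.9848, 0.1736) = (1.3000 + -8.6663, 0.0000 + 1.5281) = (-7.3663, 1.5281)
link 2: phi[2] = 0 + 170 + -65 = 105 deg
  cos(105 deg) = -0.2588, sin(105 deg) = 0.9659
  joint[3] = (-7.3663, 1.5281) + 6 * (-0.2588, 0.9659) = (-7.3663 + -1.5529, 1.5281 + 5.7956) = (-8.9192, 7.3237)
End effector: (-8.9192, 7.3237)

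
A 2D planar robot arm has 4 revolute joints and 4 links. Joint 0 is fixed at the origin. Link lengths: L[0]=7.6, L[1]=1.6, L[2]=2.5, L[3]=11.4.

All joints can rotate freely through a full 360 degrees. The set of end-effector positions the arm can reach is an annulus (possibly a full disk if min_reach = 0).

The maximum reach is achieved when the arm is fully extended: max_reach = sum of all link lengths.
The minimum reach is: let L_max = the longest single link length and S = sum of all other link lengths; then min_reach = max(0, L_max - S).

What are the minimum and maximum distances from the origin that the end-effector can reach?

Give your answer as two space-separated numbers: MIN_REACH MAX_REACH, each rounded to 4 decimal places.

Link lengths: [7.6, 1.6, 2.5, 11.4]
max_reach = 7.6 + 1.6 + 2.5 + 11.4 = 23.1
L_max = max([7.6, 1.6, 2.5, 11.4]) = 11.4
S (sum of others) = 23.1 - 11.4 = 11.7
min_reach = max(0, 11.4 - 11.7) = max(0, -0.3) = 0

Answer: 0.0000 23.1000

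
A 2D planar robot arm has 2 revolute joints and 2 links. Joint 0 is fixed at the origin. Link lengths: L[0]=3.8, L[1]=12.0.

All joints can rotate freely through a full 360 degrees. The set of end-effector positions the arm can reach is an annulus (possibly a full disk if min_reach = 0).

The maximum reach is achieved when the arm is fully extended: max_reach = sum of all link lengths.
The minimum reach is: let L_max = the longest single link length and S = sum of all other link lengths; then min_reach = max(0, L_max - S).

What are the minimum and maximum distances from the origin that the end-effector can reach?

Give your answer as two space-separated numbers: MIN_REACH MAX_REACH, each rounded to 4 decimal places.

Answer: 8.2000 15.8000

Derivation:
Link lengths: [3.8, 12.0]
max_reach = 3.8 + 12 = 15.8
L_max = max([3.8, 12.0]) = 12
S (sum of others) = 15.8 - 12 = 3.8
min_reach = max(0, 12 - 3.8) = max(0, 8.2) = 8.2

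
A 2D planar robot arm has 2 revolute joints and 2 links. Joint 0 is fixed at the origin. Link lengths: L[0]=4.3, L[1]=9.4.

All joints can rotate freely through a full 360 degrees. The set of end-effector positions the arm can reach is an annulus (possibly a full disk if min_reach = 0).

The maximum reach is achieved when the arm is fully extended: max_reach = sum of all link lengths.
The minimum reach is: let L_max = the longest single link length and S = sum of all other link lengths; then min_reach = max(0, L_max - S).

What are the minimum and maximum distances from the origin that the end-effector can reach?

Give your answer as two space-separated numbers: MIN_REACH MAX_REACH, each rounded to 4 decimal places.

Link lengths: [4.3, 9.4]
max_reach = 4.3 + 9.4 = 13.7
L_max = max([4.3, 9.4]) = 9.4
S (sum of others) = 13.7 - 9.4 = 4.3
min_reach = max(0, 9.4 - 4.3) = max(0, 5.1) = 5.1

Answer: 5.1000 13.7000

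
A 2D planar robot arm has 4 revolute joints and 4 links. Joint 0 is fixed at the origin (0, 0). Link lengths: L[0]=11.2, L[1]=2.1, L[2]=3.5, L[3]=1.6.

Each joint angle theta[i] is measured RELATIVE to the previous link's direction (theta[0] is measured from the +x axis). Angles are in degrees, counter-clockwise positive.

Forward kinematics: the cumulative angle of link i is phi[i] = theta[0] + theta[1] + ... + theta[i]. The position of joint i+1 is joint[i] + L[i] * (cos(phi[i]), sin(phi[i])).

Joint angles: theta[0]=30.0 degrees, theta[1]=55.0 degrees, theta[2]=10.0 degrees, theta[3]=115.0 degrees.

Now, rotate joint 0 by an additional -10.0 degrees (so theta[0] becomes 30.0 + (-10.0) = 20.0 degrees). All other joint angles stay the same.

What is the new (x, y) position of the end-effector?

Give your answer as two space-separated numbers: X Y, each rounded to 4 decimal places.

joint[0] = (0.0000, 0.0000)  (base)
link 0: phi[0] = 20 = 20 deg
  cos(20 deg) = 0.9397, sin(20 deg) = 0.3420
  joint[1] = (0.0000, 0.0000) + 11.2 * (0.9397, 0.3420) = (0.0000 + 10.5246, 0.0000 + 3.8306) = (10.5246, 3.8306)
link 1: phi[1] = 20 + 55 = 75 deg
  cos(75 deg) = 0.2588, sin(75 deg) = 0.9659
  joint[2] = (10.5246, 3.8306) + 2.1 * (0.2588, 0.9659) = (10.5246 + 0.5435, 3.8306 + 2.0284) = (11.0681, 5.8591)
link 2: phi[2] = 20 + 55 + 10 = 85 deg
  cos(85 deg) = 0.0872, sin(85 deg) = 0.9962
  joint[3] = (11.0681, 5.8591) + 3.5 * (0.0872, 0.9962) = (11.0681 + 0.3050, 5.8591 + 3.4867) = (11.3731, 9.3458)
link 3: phi[3] = 20 + 55 + 10 + 115 = 200 deg
  cos(200 deg) = -0.9397, sin(200 deg) = -0.3420
  joint[4] = (11.3731, 9.3458) + 1.6 * (-0.9397, -0.3420) = (11.3731 + -1.5035, 9.3458 + -0.5472) = (9.8696, 8.7985)
End effector: (9.8696, 8.7985)

Answer: 9.8696 8.7985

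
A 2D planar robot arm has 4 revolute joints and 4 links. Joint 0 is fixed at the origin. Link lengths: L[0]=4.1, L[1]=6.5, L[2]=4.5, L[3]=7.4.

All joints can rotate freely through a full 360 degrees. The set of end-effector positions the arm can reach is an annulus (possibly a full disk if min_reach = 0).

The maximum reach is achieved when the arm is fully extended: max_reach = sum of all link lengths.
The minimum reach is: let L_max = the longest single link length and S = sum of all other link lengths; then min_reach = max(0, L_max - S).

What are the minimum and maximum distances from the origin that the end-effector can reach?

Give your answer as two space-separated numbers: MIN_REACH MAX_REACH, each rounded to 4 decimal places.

Link lengths: [4.1, 6.5, 4.5, 7.4]
max_reach = 4.1 + 6.5 + 4.5 + 7.4 = 22.5
L_max = max([4.1, 6.5, 4.5, 7.4]) = 7.4
S (sum of others) = 22.5 - 7.4 = 15.1
min_reach = max(0, 7.4 - 15.1) = max(0, -7.7) = 0

Answer: 0.0000 22.5000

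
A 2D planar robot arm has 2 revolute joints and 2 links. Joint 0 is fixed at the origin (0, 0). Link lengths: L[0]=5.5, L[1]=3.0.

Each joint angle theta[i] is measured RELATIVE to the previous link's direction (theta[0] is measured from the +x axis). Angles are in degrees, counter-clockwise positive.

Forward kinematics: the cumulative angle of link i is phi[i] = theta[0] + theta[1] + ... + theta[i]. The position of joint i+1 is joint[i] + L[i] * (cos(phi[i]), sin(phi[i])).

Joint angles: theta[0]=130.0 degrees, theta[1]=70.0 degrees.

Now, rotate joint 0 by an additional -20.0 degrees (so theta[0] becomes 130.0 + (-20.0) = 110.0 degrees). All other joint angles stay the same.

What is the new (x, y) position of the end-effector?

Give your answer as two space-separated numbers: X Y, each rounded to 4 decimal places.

joint[0] = (0.0000, 0.0000)  (base)
link 0: phi[0] = 110 = 110 deg
  cos(110 deg) = -0.3420, sin(110 deg) = 0.9397
  joint[1] = (0.0000, 0.0000) + 5.5 * (-0.3420, 0.9397) = (0.0000 + -1.8811, 0.0000 + 5.1683) = (-1.8811, 5.1683)
link 1: phi[1] = 110 + 70 = 180 deg
  cos(180 deg) = -1.0000, sin(180 deg) = 0.0000
  joint[2] = (-1.8811, 5.1683) + 3 * (-1.0000, 0.0000) = (-1.8811 + -3.0000, 5.1683 + 0.0000) = (-4.8811, 5.1683)
End effector: (-4.8811, 5.1683)

Answer: -4.8811 5.1683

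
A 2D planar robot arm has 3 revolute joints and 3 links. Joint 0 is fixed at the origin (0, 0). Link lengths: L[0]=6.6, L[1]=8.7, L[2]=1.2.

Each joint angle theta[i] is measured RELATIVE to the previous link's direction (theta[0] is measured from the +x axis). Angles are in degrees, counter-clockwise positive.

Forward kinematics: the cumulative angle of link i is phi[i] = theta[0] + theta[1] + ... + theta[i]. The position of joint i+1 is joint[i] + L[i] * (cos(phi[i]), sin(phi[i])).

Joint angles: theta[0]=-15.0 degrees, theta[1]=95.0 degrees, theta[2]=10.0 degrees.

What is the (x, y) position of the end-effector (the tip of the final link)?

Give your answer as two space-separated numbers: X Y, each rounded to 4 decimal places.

joint[0] = (0.0000, 0.0000)  (base)
link 0: phi[0] = -15 = -15 deg
  cos(-15 deg) = 0.9659, sin(-15 deg) = -0.2588
  joint[1] = (0.0000, 0.0000) + 6.6 * (0.9659, -0.2588) = (0.0000 + 6.3751, 0.0000 + -1.7082) = (6.3751, -1.7082)
link 1: phi[1] = -15 + 95 = 80 deg
  cos(80 deg) = 0.1736, sin(80 deg) = 0.9848
  joint[2] = (6.3751, -1.7082) + 8.7 * (0.1736, 0.9848) = (6.3751 + 1.5107, -1.7082 + 8.5678) = (7.8858, 6.8596)
link 2: phi[2] = -15 + 95 + 10 = 90 deg
  cos(90 deg) = 0.0000, sin(90 deg) = 1.0000
  joint[3] = (7.8858, 6.8596) + 1.2 * (0.0000, 1.0000) = (7.8858 + 0.0000, 6.8596 + 1.2000) = (7.8858, 8.0596)
End effector: (7.8858, 8.0596)

Answer: 7.8858 8.0596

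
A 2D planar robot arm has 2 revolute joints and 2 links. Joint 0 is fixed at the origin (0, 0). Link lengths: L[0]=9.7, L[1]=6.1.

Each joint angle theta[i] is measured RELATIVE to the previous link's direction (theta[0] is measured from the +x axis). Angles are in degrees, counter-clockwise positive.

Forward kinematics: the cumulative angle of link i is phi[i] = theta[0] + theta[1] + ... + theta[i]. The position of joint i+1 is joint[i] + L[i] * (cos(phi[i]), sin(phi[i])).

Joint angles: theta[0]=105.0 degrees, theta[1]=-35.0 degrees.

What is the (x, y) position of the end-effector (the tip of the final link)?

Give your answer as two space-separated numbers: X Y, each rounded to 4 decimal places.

Answer: -0.4242 15.1016

Derivation:
joint[0] = (0.0000, 0.0000)  (base)
link 0: phi[0] = 105 = 105 deg
  cos(105 deg) = -0.2588, sin(105 deg) = 0.9659
  joint[1] = (0.0000, 0.0000) + 9.7 * (-0.2588, 0.9659) = (0.0000 + -2.5105, 0.0000 + 9.3695) = (-2.5105, 9.3695)
link 1: phi[1] = 105 + -35 = 70 deg
  cos(70 deg) = 0.3420, sin(70 deg) = 0.9397
  joint[2] = (-2.5105, 9.3695) + 6.1 * (0.3420, 0.9397) = (-2.5105 + 2.0863, 9.3695 + 5.7321) = (-0.4242, 15.1016)
End effector: (-0.4242, 15.1016)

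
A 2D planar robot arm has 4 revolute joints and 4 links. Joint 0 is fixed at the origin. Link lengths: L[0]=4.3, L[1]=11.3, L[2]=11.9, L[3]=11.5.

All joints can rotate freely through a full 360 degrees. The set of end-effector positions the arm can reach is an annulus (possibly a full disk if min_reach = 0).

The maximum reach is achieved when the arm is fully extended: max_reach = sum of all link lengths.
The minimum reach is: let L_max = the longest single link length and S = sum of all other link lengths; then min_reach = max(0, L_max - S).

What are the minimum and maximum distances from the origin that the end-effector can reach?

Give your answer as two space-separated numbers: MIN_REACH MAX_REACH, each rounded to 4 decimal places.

Link lengths: [4.3, 11.3, 11.9, 11.5]
max_reach = 4.3 + 11.3 + 11.9 + 11.5 = 39
L_max = max([4.3, 11.3, 11.9, 11.5]) = 11.9
S (sum of others) = 39 - 11.9 = 27.1
min_reach = max(0, 11.9 - 27.1) = max(0, -15.2) = 0

Answer: 0.0000 39.0000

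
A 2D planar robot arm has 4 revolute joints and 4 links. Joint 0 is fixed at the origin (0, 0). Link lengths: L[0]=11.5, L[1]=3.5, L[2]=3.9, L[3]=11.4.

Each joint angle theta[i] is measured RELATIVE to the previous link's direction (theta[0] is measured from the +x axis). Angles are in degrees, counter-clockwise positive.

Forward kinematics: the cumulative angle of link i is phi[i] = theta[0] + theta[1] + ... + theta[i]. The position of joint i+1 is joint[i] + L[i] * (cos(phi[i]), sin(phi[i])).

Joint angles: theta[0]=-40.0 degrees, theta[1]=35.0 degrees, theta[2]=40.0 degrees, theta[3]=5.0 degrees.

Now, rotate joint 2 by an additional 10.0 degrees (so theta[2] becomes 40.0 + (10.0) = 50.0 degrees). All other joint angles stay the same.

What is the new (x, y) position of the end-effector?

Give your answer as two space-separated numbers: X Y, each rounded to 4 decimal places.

joint[0] = (0.0000, 0.0000)  (base)
link 0: phi[0] = -40 = -40 deg
  cos(-40 deg) = 0.7660, sin(-40 deg) = -0.6428
  joint[1] = (0.0000, 0.0000) + 11.5 * (0.7660, -0.6428) = (0.0000 + 8.8095, 0.0000 + -7.3921) = (8.8095, -7.3921)
link 1: phi[1] = -40 + 35 = -5 deg
  cos(-5 deg) = 0.9962, sin(-5 deg) = -0.0872
  joint[2] = (8.8095, -7.3921) + 3.5 * (0.9962, -0.0872) = (8.8095 + 3.4867, -7.3921 + -0.3050) = (12.2962, -7.6971)
link 2: phi[2] = -40 + 35 + 50 = 45 deg
  cos(45 deg) = 0.7071, sin(45 deg) = 0.7071
  joint[3] = (12.2962, -7.6971) + 3.9 * (0.7071, 0.7071) = (12.2962 + 2.7577, -7.6971 + 2.7577) = (15.0539, -4.9394)
link 3: phi[3] = -40 + 35 + 50 + 5 = 50 deg
  cos(50 deg) = 0.6428, sin(50 deg) = 0.7660
  joint[4] = (15.0539, -4.9394) + 11.4 * (0.6428, 0.7660) = (15.0539 + 7.3278, -4.9394 + 8.7329) = (22.3817, 3.7935)
End effector: (22.3817, 3.7935)

Answer: 22.3817 3.7935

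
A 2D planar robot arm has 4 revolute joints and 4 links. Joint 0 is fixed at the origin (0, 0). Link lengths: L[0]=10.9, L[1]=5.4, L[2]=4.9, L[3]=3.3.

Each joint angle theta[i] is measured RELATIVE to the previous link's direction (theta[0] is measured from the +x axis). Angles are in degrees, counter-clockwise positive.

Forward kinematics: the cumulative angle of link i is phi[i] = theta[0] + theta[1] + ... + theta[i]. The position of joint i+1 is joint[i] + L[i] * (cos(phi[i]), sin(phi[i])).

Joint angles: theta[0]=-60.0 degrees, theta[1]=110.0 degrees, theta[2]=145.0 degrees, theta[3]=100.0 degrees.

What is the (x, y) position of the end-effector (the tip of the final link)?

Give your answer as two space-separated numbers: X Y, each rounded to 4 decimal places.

joint[0] = (0.0000, 0.0000)  (base)
link 0: phi[0] = -60 = -60 deg
  cos(-60 deg) = 0.5000, sin(-60 deg) = -0.8660
  joint[1] = (0.0000, 0.0000) + 10.9 * (0.5000, -0.8660) = (0.0000 + 5.4500, 0.0000 + -9.4397) = (5.4500, -9.4397)
link 1: phi[1] = -60 + 110 = 50 deg
  cos(50 deg) = 0.6428, sin(50 deg) = 0.7660
  joint[2] = (5.4500, -9.4397) + 5.4 * (0.6428, 0.7660) = (5.4500 + 3.4711, -9.4397 + 4.1366) = (8.9211, -5.3030)
link 2: phi[2] = -60 + 110 + 145 = 195 deg
  cos(195 deg) = -0.9659, sin(195 deg) = -0.2588
  joint[3] = (8.9211, -5.3030) + 4.9 * (-0.9659, -0.2588) = (8.9211 + -4.7330, -5.3030 + -1.2682) = (4.1880, -6.5713)
link 3: phi[3] = -60 + 110 + 145 + 100 = 295 deg
  cos(295 deg) = 0.4226, sin(295 deg) = -0.9063
  joint[4] = (4.1880, -6.5713) + 3.3 * (0.4226, -0.9063) = (4.1880 + 1.3946, -6.5713 + -2.9908) = (5.5827, -9.5621)
End effector: (5.5827, -9.5621)

Answer: 5.5827 -9.5621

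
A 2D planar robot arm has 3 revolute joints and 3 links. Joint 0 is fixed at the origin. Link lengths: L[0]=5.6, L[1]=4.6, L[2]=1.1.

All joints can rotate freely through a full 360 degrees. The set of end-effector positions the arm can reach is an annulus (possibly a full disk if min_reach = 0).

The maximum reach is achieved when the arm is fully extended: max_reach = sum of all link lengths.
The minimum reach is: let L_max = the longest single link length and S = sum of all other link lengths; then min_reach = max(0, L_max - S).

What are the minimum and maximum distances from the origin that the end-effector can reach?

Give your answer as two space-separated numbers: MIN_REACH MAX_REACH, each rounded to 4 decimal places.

Answer: 0.0000 11.3000

Derivation:
Link lengths: [5.6, 4.6, 1.1]
max_reach = 5.6 + 4.6 + 1.1 = 11.3
L_max = max([5.6, 4.6, 1.1]) = 5.6
S (sum of others) = 11.3 - 5.6 = 5.7
min_reach = max(0, 5.6 - 5.7) = max(0, -0.1) = 0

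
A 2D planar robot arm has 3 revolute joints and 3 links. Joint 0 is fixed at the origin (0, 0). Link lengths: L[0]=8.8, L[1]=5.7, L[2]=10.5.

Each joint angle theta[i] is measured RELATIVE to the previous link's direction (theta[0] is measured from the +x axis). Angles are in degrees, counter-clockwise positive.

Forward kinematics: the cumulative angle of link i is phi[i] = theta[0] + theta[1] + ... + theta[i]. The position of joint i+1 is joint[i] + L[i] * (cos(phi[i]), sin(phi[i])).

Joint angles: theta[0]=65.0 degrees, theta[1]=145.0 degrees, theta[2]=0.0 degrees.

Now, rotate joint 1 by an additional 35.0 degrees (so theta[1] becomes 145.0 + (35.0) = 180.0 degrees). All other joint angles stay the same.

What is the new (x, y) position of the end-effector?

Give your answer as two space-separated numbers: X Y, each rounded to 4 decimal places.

joint[0] = (0.0000, 0.0000)  (base)
link 0: phi[0] = 65 = 65 deg
  cos(65 deg) = 0.4226, sin(65 deg) = 0.9063
  joint[1] = (0.0000, 0.0000) + 8.8 * (0.4226, 0.9063) = (0.0000 + 3.7190, 0.0000 + 7.9755) = (3.7190, 7.9755)
link 1: phi[1] = 65 + 180 = 245 deg
  cos(245 deg) = -0.4226, sin(245 deg) = -0.9063
  joint[2] = (3.7190, 7.9755) + 5.7 * (-0.4226, -0.9063) = (3.7190 + -2.4089, 7.9755 + -5.1660) = (1.3101, 2.8096)
link 2: phi[2] = 65 + 180 + 0 = 245 deg
  cos(245 deg) = -0.4226, sin(245 deg) = -0.9063
  joint[3] = (1.3101, 2.8096) + 10.5 * (-0.4226, -0.9063) = (1.3101 + -4.4375, 2.8096 + -9.5162) = (-3.1274, -6.7067)
End effector: (-3.1274, -6.7067)

Answer: -3.1274 -6.7067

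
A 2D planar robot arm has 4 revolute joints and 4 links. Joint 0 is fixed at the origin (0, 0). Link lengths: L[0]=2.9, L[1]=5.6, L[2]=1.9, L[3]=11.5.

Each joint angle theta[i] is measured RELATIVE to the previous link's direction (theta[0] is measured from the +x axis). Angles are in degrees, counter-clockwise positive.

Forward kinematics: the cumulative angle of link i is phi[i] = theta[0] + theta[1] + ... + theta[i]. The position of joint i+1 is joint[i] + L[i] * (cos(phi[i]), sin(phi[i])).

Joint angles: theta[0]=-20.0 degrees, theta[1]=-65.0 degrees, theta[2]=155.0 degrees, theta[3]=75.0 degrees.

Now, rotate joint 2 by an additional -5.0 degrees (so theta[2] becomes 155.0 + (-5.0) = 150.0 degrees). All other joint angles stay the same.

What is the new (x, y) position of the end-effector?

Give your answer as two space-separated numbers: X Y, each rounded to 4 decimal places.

Answer: -4.7934 2.5435

Derivation:
joint[0] = (0.0000, 0.0000)  (base)
link 0: phi[0] = -20 = -20 deg
  cos(-20 deg) = 0.9397, sin(-20 deg) = -0.3420
  joint[1] = (0.0000, 0.0000) + 2.9 * (0.9397, -0.3420) = (0.0000 + 2.7251, 0.0000 + -0.9919) = (2.7251, -0.9919)
link 1: phi[1] = -20 + -65 = -85 deg
  cos(-85 deg) = 0.0872, sin(-85 deg) = -0.9962
  joint[2] = (2.7251, -0.9919) + 5.6 * (0.0872, -0.9962) = (2.7251 + 0.4881, -0.9919 + -5.5787) = (3.2132, -6.5705)
link 2: phi[2] = -20 + -65 + 150 = 65 deg
  cos(65 deg) = 0.4226, sin(65 deg) = 0.9063
  joint[3] = (3.2132, -6.5705) + 1.9 * (0.4226, 0.9063) = (3.2132 + 0.8030, -6.5705 + 1.7220) = (4.0162, -4.8486)
link 3: phi[3] = -20 + -65 + 150 + 75 = 140 deg
  cos(140 deg) = -0.7660, sin(140 deg) = 0.6428
  joint[4] = (4.0162, -4.8486) + 11.5 * (-0.7660, 0.6428) = (4.0162 + -8.8095, -4.8486 + 7.3921) = (-4.7934, 2.5435)
End effector: (-4.7934, 2.5435)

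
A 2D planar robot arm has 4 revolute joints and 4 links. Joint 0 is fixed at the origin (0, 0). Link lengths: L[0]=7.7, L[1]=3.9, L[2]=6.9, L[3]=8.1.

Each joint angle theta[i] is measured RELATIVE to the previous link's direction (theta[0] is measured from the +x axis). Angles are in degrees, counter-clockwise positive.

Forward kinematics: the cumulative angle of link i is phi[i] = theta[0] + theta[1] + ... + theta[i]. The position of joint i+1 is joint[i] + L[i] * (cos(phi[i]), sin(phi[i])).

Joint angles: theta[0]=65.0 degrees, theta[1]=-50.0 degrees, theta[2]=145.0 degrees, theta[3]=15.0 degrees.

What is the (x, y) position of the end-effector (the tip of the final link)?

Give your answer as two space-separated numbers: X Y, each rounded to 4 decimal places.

Answer: -7.5318 11.0539

Derivation:
joint[0] = (0.0000, 0.0000)  (base)
link 0: phi[0] = 65 = 65 deg
  cos(65 deg) = 0.4226, sin(65 deg) = 0.9063
  joint[1] = (0.0000, 0.0000) + 7.7 * (0.4226, 0.9063) = (0.0000 + 3.2542, 0.0000 + 6.9786) = (3.2542, 6.9786)
link 1: phi[1] = 65 + -50 = 15 deg
  cos(15 deg) = 0.9659, sin(15 deg) = 0.2588
  joint[2] = (3.2542, 6.9786) + 3.9 * (0.9659, 0.2588) = (3.2542 + 3.7671, 6.9786 + 1.0094) = (7.0213, 7.9880)
link 2: phi[2] = 65 + -50 + 145 = 160 deg
  cos(160 deg) = -0.9397, sin(160 deg) = 0.3420
  joint[3] = (7.0213, 7.9880) + 6.9 * (-0.9397, 0.3420) = (7.0213 + -6.4839, 7.9880 + 2.3599) = (0.5374, 10.3479)
link 3: phi[3] = 65 + -50 + 145 + 15 = 175 deg
  cos(175 deg) = -0.9962, sin(175 deg) = 0.0872
  joint[4] = (0.5374, 10.3479) + 8.1 * (-0.9962, 0.0872) = (0.5374 + -8.0692, 10.3479 + 0.7060) = (-7.5318, 11.0539)
End effector: (-7.5318, 11.0539)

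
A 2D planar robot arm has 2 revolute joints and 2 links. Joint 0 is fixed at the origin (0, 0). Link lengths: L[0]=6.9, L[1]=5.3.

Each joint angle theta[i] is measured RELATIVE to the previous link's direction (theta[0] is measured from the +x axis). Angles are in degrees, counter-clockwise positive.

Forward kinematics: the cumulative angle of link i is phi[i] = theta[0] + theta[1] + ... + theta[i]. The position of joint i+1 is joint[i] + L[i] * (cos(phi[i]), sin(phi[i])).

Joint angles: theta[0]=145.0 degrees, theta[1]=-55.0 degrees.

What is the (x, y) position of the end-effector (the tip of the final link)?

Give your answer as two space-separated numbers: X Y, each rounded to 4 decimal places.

Answer: -5.6521 9.2577

Derivation:
joint[0] = (0.0000, 0.0000)  (base)
link 0: phi[0] = 145 = 145 deg
  cos(145 deg) = -0.8192, sin(145 deg) = 0.5736
  joint[1] = (0.0000, 0.0000) + 6.9 * (-0.8192, 0.5736) = (0.0000 + -5.6521, 0.0000 + 3.9577) = (-5.6521, 3.9577)
link 1: phi[1] = 145 + -55 = 90 deg
  cos(90 deg) = 0.0000, sin(90 deg) = 1.0000
  joint[2] = (-5.6521, 3.9577) + 5.3 * (0.0000, 1.0000) = (-5.6521 + 0.0000, 3.9577 + 5.3000) = (-5.6521, 9.2577)
End effector: (-5.6521, 9.2577)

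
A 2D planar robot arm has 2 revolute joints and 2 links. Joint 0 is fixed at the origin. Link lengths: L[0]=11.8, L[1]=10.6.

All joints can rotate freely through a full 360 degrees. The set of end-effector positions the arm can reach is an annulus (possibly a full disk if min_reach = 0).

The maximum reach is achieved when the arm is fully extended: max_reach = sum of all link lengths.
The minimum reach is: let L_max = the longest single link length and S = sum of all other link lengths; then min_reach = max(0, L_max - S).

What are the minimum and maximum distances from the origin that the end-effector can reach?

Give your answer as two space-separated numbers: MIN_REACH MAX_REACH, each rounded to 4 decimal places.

Link lengths: [11.8, 10.6]
max_reach = 11.8 + 10.6 = 22.4
L_max = max([11.8, 10.6]) = 11.8
S (sum of others) = 22.4 - 11.8 = 10.6
min_reach = max(0, 11.8 - 10.6) = max(0, 1.2) = 1.2

Answer: 1.2000 22.4000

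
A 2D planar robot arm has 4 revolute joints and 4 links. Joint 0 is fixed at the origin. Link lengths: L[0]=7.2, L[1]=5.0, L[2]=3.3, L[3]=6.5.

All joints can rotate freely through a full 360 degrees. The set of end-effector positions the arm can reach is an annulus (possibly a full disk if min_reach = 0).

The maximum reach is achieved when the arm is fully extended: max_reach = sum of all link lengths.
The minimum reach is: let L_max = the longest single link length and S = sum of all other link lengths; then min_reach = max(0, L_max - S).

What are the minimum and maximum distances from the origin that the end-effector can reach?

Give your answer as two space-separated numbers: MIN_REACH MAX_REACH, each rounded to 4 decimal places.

Link lengths: [7.2, 5.0, 3.3, 6.5]
max_reach = 7.2 + 5 + 3.3 + 6.5 = 22
L_max = max([7.2, 5.0, 3.3, 6.5]) = 7.2
S (sum of others) = 22 - 7.2 = 14.8
min_reach = max(0, 7.2 - 14.8) = max(0, -7.6) = 0

Answer: 0.0000 22.0000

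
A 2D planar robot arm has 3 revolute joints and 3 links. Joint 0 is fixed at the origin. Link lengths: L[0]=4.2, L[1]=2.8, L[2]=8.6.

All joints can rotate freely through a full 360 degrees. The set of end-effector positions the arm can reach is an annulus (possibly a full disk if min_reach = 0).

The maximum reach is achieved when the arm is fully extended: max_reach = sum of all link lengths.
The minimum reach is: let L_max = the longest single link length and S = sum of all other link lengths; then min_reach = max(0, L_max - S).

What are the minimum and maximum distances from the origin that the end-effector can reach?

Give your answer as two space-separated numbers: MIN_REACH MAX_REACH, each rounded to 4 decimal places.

Link lengths: [4.2, 2.8, 8.6]
max_reach = 4.2 + 2.8 + 8.6 = 15.6
L_max = max([4.2, 2.8, 8.6]) = 8.6
S (sum of others) = 15.6 - 8.6 = 7
min_reach = max(0, 8.6 - 7) = max(0, 1.6) = 1.6

Answer: 1.6000 15.6000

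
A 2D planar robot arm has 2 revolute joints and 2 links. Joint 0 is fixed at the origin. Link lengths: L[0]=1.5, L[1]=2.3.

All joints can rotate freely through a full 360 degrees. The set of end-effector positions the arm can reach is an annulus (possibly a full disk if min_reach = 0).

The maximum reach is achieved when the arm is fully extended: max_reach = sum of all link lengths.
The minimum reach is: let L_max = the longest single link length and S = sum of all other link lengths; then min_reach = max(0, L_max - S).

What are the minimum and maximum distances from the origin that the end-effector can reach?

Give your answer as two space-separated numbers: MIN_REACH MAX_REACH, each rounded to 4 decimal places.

Link lengths: [1.5, 2.3]
max_reach = 1.5 + 2.3 = 3.8
L_max = max([1.5, 2.3]) = 2.3
S (sum of others) = 3.8 - 2.3 = 1.5
min_reach = max(0, 2.3 - 1.5) = max(0, 0.8) = 0.8

Answer: 0.8000 3.8000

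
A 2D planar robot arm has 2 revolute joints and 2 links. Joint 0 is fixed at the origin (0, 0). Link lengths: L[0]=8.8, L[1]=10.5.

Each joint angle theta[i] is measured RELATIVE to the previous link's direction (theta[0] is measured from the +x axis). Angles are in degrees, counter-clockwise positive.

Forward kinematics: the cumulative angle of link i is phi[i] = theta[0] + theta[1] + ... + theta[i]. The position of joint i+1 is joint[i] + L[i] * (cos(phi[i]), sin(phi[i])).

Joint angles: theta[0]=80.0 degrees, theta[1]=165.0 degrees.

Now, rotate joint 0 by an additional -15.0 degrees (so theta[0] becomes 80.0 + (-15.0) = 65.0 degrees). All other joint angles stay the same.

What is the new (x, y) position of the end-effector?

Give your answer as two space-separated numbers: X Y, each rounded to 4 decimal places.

joint[0] = (0.0000, 0.0000)  (base)
link 0: phi[0] = 65 = 65 deg
  cos(65 deg) = 0.4226, sin(65 deg) = 0.9063
  joint[1] = (0.0000, 0.0000) + 8.8 * (0.4226, 0.9063) = (0.0000 + 3.7190, 0.0000 + 7.9755) = (3.7190, 7.9755)
link 1: phi[1] = 65 + 165 = 230 deg
  cos(230 deg) = -0.6428, sin(230 deg) = -0.7660
  joint[2] = (3.7190, 7.9755) + 10.5 * (-0.6428, -0.7660) = (3.7190 + -6.7493, 7.9755 + -8.0435) = (-3.0302, -0.0680)
End effector: (-3.0302, -0.0680)

Answer: -3.0302 -0.0680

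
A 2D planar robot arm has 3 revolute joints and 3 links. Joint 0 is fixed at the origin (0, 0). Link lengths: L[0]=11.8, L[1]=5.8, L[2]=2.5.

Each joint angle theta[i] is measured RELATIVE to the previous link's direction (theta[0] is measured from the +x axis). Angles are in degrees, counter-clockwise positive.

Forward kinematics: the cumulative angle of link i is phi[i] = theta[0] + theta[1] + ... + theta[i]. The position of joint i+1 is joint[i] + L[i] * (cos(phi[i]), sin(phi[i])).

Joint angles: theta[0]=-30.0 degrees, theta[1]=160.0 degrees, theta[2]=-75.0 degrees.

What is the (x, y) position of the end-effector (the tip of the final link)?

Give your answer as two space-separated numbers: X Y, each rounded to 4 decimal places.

Answer: 7.9249 0.5909

Derivation:
joint[0] = (0.0000, 0.0000)  (base)
link 0: phi[0] = -30 = -30 deg
  cos(-30 deg) = 0.8660, sin(-30 deg) = -0.5000
  joint[1] = (0.0000, 0.0000) + 11.8 * (0.8660, -0.5000) = (0.0000 + 10.2191, 0.0000 + -5.9000) = (10.2191, -5.9000)
link 1: phi[1] = -30 + 160 = 130 deg
  cos(130 deg) = -0.6428, sin(130 deg) = 0.7660
  joint[2] = (10.2191, -5.9000) + 5.8 * (-0.6428, 0.7660) = (10.2191 + -3.7282, -5.9000 + 4.4431) = (6.4909, -1.4569)
link 2: phi[2] = -30 + 160 + -75 = 55 deg
  cos(55 deg) = 0.5736, sin(55 deg) = 0.8192
  joint[3] = (6.4909, -1.4569) + 2.5 * (0.5736, 0.8192) = (6.4909 + 1.4339, -1.4569 + 2.0479) = (7.9249, 0.5909)
End effector: (7.9249, 0.5909)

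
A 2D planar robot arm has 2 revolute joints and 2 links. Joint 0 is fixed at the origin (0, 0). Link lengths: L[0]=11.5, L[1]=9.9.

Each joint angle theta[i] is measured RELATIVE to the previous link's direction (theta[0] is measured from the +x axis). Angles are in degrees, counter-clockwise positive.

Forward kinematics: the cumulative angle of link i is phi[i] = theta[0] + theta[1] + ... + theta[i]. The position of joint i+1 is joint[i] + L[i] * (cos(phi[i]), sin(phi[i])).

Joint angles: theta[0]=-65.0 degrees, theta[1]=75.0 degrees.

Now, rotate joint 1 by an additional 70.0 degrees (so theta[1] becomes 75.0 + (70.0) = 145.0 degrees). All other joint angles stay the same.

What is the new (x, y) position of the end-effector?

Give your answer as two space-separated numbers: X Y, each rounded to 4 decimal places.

Answer: 6.5792 -0.6729

Derivation:
joint[0] = (0.0000, 0.0000)  (base)
link 0: phi[0] = -65 = -65 deg
  cos(-65 deg) = 0.4226, sin(-65 deg) = -0.9063
  joint[1] = (0.0000, 0.0000) + 11.5 * (0.4226, -0.9063) = (0.0000 + 4.8601, 0.0000 + -10.4225) = (4.8601, -10.4225)
link 1: phi[1] = -65 + 145 = 80 deg
  cos(80 deg) = 0.1736, sin(80 deg) = 0.9848
  joint[2] = (4.8601, -10.4225) + 9.9 * (0.1736, 0.9848) = (4.8601 + 1.7191, -10.4225 + 9.7496) = (6.5792, -0.6729)
End effector: (6.5792, -0.6729)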